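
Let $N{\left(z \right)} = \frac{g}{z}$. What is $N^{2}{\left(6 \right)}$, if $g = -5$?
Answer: $\frac{25}{36} \approx 0.69444$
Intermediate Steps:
$N{\left(z \right)} = - \frac{5}{z}$
$N^{2}{\left(6 \right)} = \left(- \frac{5}{6}\right)^{2} = \frac{25}{36}$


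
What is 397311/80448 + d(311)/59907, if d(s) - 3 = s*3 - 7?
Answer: 7958815423/1606466112 ≈ 4.9542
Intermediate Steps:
d(s) = -4 + 3*s (d(s) = 3 + (s*3 - 7) = 3 + (3*s - 7) = 3 + (-7 + 3*s) = -4 + 3*s)
397311/80448 + d(311)/59907 = 397311/80448 + (-4 + 3*311)/59907 = 397311*(1/80448) + (-4 + 933)*(1/59907) = 132437/26816 + 929*(1/59907) = 132437/26816 + 929/59907 = 7958815423/1606466112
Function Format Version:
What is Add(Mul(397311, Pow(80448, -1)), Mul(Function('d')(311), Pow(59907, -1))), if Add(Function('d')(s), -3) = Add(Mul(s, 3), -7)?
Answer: Rational(7958815423, 1606466112) ≈ 4.9542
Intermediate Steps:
Function('d')(s) = Add(-4, Mul(3, s)) (Function('d')(s) = Add(3, Add(Mul(s, 3), -7)) = Add(3, Add(Mul(3, s), -7)) = Add(3, Add(-7, Mul(3, s))) = Add(-4, Mul(3, s)))
Add(Mul(397311, Pow(80448, -1)), Mul(Function('d')(311), Pow(59907, -1))) = Add(Mul(397311, Pow(80448, -1)), Mul(Add(-4, Mul(3, 311)), Pow(59907, -1))) = Add(Mul(397311, Rational(1, 80448)), Mul(Add(-4, 933), Rational(1, 59907))) = Add(Rational(132437, 26816), Mul(929, Rational(1, 59907))) = Add(Rational(132437, 26816), Rational(929, 59907)) = Rational(7958815423, 1606466112)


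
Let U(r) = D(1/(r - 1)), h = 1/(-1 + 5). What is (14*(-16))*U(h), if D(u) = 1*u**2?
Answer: -3584/9 ≈ -398.22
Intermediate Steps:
h = 1/4 ≈ 0.25000
D(u) = u**2
U(r) = (-1 + r)**(-2) (U(r) = (1/(r - 1))**2 = (1/(-1 + r))**2 = (-1 + r)**(-2))
(14*(-16))*U(h) = (14*(-16))/(-1 + 1/4)**2 = -224/(-3/4)**2 = -224*16/9 = -3584/9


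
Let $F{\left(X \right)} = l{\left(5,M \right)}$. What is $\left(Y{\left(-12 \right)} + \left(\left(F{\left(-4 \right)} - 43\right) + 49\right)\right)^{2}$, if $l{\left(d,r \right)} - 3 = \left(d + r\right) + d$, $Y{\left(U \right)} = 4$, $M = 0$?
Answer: $529$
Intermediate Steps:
$l{\left(d,r \right)} = 3 + r + 2 d$ ($l{\left(d,r \right)} = 3 + \left(\left(d + r\right) + d\right) = 3 + \left(r + 2 d\right) = 3 + r + 2 d$)
$F{\left(X \right)} = 13$ ($F{\left(X \right)} = 3 + 0 + 2 \cdot 5 = 3 + 0 + 10 = 13$)
$\left(Y{\left(-12 \right)} + \left(\left(F{\left(-4 \right)} - 43\right) + 49\right)\right)^{2} = \left(4 + \left(\left(13 - 43\right) + 49\right)\right)^{2} = \left(4 + \left(-30 + 49\right)\right)^{2} = \left(4 + 19\right)^{2} = 23^{2} = 529$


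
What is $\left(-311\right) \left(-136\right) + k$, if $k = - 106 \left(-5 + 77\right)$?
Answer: $34664$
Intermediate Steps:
$k = -7632$ ($k = \left(-106\right) 72 = -7632$)
$\left(-311\right) \left(-136\right) + k = \left(-311\right) \left(-136\right) - 7632 = 42296 - 7632 = 34664$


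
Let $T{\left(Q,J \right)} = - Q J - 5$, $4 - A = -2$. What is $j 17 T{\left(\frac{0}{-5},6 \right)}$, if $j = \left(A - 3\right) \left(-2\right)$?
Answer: $510$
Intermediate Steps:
$A = 6$ ($A = 4 - -2 = 4 + 2 = 6$)
$j = -6$ ($j = \left(6 - 3\right) \left(-2\right) = 3 \left(-2\right) = -6$)
$T{\left(Q,J \right)} = -5 - J Q$ ($T{\left(Q,J \right)} = - J Q - 5 = -5 - J Q$)
$j 17 T{\left(\frac{0}{-5},6 \right)} = \left(-6\right) 17 \left(-5 - 6 \frac{0}{-5}\right) = - 102 \left(-5 - 6 \cdot 0 \left(- \frac{1}{5}\right)\right) = - 102 \left(-5 - 6 \cdot 0\right) = - 102 \left(-5 + 0\right) = \left(-102\right) \left(-5\right) = 510$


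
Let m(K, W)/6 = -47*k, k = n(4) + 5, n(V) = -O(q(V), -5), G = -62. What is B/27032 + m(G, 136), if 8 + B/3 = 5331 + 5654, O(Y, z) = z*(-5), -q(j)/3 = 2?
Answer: 152493411/27032 ≈ 5641.2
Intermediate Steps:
q(j) = -6 (q(j) = -3*2 = -6)
O(Y, z) = -5*z
n(V) = -25 (n(V) = -(-5)*(-5) = -1*25 = -25)
B = 32931 (B = -24 + 3*(5331 + 5654) = -24 + 3*10985 = -24 + 32955 = 32931)
k = -20 (k = -25 + 5 = -20)
m(K, W) = 5640 (m(K, W) = 6*(-47*(-20)) = 6*940 = 5640)
B/27032 + m(G, 136) = 32931/27032 + 5640 = 152493411/27032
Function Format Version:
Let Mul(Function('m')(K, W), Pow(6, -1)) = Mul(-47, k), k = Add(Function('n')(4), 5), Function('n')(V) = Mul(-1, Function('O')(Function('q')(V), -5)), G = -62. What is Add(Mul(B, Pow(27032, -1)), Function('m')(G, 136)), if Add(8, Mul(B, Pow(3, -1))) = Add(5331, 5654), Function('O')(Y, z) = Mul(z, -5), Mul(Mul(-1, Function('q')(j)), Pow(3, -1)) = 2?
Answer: Rational(152493411, 27032) ≈ 5641.2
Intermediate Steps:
Function('q')(j) = -6 (Function('q')(j) = Mul(-3, 2) = -6)
Function('O')(Y, z) = Mul(-5, z)
Function('n')(V) = -25 (Function('n')(V) = Mul(-1, Mul(-5, -5)) = Mul(-1, 25) = -25)
B = 32931 (B = Add(-24, Mul(3, Add(5331, 5654))) = Add(-24, Mul(3, 10985)) = Add(-24, 32955) = 32931)
k = -20 (k = Add(-25, 5) = -20)
Function('m')(K, W) = 5640 (Function('m')(K, W) = Mul(6, Mul(-47, -20)) = Mul(6, 940) = 5640)
Add(Mul(B, Pow(27032, -1)), Function('m')(G, 136)) = Add(Mul(32931, Pow(27032, -1)), 5640) = Add(Mul(32931, Rational(1, 27032)), 5640) = Add(Rational(32931, 27032), 5640) = Rational(152493411, 27032)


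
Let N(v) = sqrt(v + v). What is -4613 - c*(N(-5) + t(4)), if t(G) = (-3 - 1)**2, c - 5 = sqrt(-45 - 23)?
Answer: -4613 - (5 + 2*I*sqrt(17))*(16 + I*sqrt(10)) ≈ -4666.9 - 147.75*I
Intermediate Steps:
c = 5 + 2*I*sqrt(17) (c = 5 + sqrt(-45 - 23) = 5 + sqrt(-68) = 5 + 2*I*sqrt(17) ≈ 5.0 + 8.2462*I)
N(v) = sqrt(2)*sqrt(v) (N(v) = sqrt(2*v) = sqrt(2)*sqrt(v))
t(G) = 16 (t(G) = (-4)**2 = 16)
-4613 - c*(N(-5) + t(4)) = -4613 - (5 + 2*I*sqrt(17))*(sqrt(2)*sqrt(-5) + 16) = -4613 - (5 + 2*I*sqrt(17))*(sqrt(2)*(I*sqrt(5)) + 16) = -4613 - (5 + 2*I*sqrt(17))*(I*sqrt(10) + 16) = -4613 - (5 + 2*I*sqrt(17))*(16 + I*sqrt(10))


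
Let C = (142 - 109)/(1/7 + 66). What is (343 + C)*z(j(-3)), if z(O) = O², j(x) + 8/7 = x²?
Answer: 68728000/3241 ≈ 21206.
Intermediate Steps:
C = 231/463 (C = 33/(⅐ + 66) = 33/(463/7) = 33*(7/463) = 231/463 ≈ 0.49892)
j(x) = -8/7 + x²
(343 + C)*z(j(-3)) = (343 + 231/463)*(-8/7 + (-3)²)² = 159040*(-8/7 + 9)²/463 = 159040*(55/7)²/463 = (159040/463)*(3025/49) = 68728000/3241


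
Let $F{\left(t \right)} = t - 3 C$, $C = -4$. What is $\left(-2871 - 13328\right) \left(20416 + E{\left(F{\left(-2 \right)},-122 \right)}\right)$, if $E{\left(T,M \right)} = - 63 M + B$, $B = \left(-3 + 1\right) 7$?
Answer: $-454997512$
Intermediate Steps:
$B = -14$ ($B = \left(-2\right) 7 = -14$)
$F{\left(t \right)} = 12 + t$ ($F{\left(t \right)} = t - -12 = t + 12 = 12 + t$)
$E{\left(T,M \right)} = -14 - 63 M$ ($E{\left(T,M \right)} = - 63 M - 14 = -14 - 63 M$)
$\left(-2871 - 13328\right) \left(20416 + E{\left(F{\left(-2 \right)},-122 \right)}\right) = \left(-2871 - 13328\right) \left(20416 - -7672\right) = - 16199 \left(20416 + \left(-14 + 7686\right)\right) = - 16199 \left(20416 + 7672\right) = \left(-16199\right) 28088 = -454997512$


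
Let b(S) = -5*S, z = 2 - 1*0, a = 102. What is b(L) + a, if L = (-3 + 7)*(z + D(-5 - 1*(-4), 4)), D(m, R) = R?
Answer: -18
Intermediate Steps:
z = 2 (z = 2 + 0 = 2)
L = 24 (L = (-3 + 7)*(2 + 4) = 4*6 = 24)
b(L) + a = -5*24 + 102 = -120 + 102 = -18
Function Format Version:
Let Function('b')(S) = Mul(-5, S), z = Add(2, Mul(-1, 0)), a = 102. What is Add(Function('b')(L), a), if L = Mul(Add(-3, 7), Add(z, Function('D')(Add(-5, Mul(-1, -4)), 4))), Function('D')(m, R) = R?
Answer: -18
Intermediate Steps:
z = 2 (z = Add(2, 0) = 2)
L = 24 (L = Mul(Add(-3, 7), Add(2, 4)) = Mul(4, 6) = 24)
Add(Function('b')(L), a) = Add(Mul(-5, 24), 102) = Add(-120, 102) = -18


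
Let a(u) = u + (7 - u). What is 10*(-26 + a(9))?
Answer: -190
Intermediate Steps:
a(u) = 7
10*(-26 + a(9)) = 10*(-26 + 7) = 10*(-19) = -190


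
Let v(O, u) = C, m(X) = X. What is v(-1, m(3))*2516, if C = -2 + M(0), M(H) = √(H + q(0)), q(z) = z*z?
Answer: -5032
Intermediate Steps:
q(z) = z²
M(H) = √H (M(H) = √(H + 0²) = √(H + 0) = √H)
C = -2 (C = -2 + √0 = -2 + 0 = -2)
v(O, u) = -2
v(-1, m(3))*2516 = -2*2516 = -5032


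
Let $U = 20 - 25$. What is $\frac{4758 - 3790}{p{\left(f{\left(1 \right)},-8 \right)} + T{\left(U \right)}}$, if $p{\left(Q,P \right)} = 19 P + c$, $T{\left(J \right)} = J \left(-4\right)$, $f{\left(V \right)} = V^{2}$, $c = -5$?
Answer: $- \frac{968}{137} \approx -7.0657$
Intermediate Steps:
$U = -5$ ($U = 20 - 25 = -5$)
$T{\left(J \right)} = - 4 J$
$p{\left(Q,P \right)} = -5 + 19 P$ ($p{\left(Q,P \right)} = 19 P - 5 = -5 + 19 P$)
$\frac{4758 - 3790}{p{\left(f{\left(1 \right)},-8 \right)} + T{\left(U \right)}} = \frac{4758 - 3790}{\left(-5 + 19 \left(-8\right)\right) - -20} = \frac{968}{\left(-5 - 152\right) + 20} = \frac{968}{-157 + 20} = \frac{968}{-137} = 968 \left(- \frac{1}{137}\right) = - \frac{968}{137}$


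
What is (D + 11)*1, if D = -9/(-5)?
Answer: 64/5 ≈ 12.800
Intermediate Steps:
D = 9/5 (D = -9*(-1)/5 = -3*(-3/5) = 9/5 ≈ 1.8000)
(D + 11)*1 = (9/5 + 11)*1 = (64/5)*1 = 64/5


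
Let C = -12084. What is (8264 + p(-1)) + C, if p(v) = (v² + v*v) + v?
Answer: -3819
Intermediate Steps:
p(v) = v + 2*v² (p(v) = (v² + v²) + v = 2*v² + v = v + 2*v²)
(8264 + p(-1)) + C = (8264 - (1 + 2*(-1))) - 12084 = (8264 - (1 - 2)) - 12084 = (8264 - 1*(-1)) - 12084 = (8264 + 1) - 12084 = 8265 - 12084 = -3819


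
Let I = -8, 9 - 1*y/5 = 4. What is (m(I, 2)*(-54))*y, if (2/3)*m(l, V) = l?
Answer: 16200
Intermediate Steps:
y = 25 (y = 45 - 5*4 = 45 - 20 = 25)
m(l, V) = 3*l/2
(m(I, 2)*(-54))*y = (((3/2)*(-8))*(-54))*25 = -12*(-54)*25 = 648*25 = 16200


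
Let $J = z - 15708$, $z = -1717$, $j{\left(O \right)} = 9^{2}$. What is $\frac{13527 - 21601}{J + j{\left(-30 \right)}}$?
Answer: $\frac{4037}{8672} \approx 0.46552$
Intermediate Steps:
$j{\left(O \right)} = 81$
$J = -17425$ ($J = -1717 - 15708 = -17425$)
$\frac{13527 - 21601}{J + j{\left(-30 \right)}} = \frac{13527 - 21601}{-17425 + 81} = - \frac{8074}{-17344} = \left(-8074\right) \left(- \frac{1}{17344}\right) = \frac{4037}{8672}$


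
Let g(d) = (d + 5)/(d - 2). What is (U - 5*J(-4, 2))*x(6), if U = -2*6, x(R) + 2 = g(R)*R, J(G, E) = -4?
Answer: 116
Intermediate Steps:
g(d) = (5 + d)/(-2 + d)
x(R) = -2 + R*(5 + R)/(-2 + R) (x(R) = -2 + ((5 + R)/(-2 + R))*R = -2 + R*(5 + R)/(-2 + R))
U = -12
(U - 5*J(-4, 2))*x(6) = (-12 - 5*(-4))*((4 + 6**2 + 3*6)/(-2 + 6)) = (-12 + 20)*((4 + 36 + 18)/4) = 8*((1/4)*58) = 8*(29/2) = 116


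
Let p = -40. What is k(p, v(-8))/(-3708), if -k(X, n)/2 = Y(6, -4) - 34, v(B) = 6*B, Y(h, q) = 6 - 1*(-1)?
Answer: -3/206 ≈ -0.014563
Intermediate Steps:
Y(h, q) = 7 (Y(h, q) = 6 + 1 = 7)
k(X, n) = 54 (k(X, n) = -2*(7 - 34) = -2*(-27) = 54)
k(p, v(-8))/(-3708) = 54/(-3708) = 54*(-1/3708) = -3/206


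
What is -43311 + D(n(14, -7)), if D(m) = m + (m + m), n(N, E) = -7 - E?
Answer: -43311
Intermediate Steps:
D(m) = 3*m (D(m) = m + 2*m = 3*m)
-43311 + D(n(14, -7)) = -43311 + 3*(-7 - 1*(-7)) = -43311 + 3*(-7 + 7) = -43311 + 3*0 = -43311 + 0 = -43311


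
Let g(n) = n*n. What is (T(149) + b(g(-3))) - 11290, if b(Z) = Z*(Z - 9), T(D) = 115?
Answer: -11175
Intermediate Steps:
g(n) = n²
b(Z) = Z*(-9 + Z)
(T(149) + b(g(-3))) - 11290 = (115 + (-3)²*(-9 + (-3)²)) - 11290 = (115 + 9*(-9 + 9)) - 11290 = (115 + 9*0) - 11290 = (115 + 0) - 11290 = 115 - 11290 = -11175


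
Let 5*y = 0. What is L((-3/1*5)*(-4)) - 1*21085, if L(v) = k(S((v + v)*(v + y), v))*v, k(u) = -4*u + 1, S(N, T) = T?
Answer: -35425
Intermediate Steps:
y = 0 (y = (⅕)*0 = 0)
k(u) = 1 - 4*u
L(v) = v*(1 - 4*v) (L(v) = (1 - 4*v)*v = v*(1 - 4*v))
L((-3/1*5)*(-4)) - 1*21085 = ((-3/1*5)*(-4))*(1 - 4*-3/1*5*(-4)) - 1*21085 = ((-3*1*5)*(-4))*(1 - 4*-3*1*5*(-4)) - 21085 = (-3*5*(-4))*(1 - 4*(-3*5)*(-4)) - 21085 = (-15*(-4))*(1 - (-60)*(-4)) - 21085 = 60*(1 - 4*60) - 21085 = 60*(1 - 240) - 21085 = 60*(-239) - 21085 = -14340 - 21085 = -35425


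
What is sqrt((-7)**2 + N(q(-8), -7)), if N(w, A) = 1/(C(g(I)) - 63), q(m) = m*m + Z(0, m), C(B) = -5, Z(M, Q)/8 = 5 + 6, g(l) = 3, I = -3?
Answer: sqrt(56627)/34 ≈ 6.9989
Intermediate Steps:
Z(M, Q) = 88 (Z(M, Q) = 8*(5 + 6) = 8*11 = 88)
q(m) = 88 + m**2 (q(m) = m*m + 88 = m**2 + 88 = 88 + m**2)
N(w, A) = -1/68 (N(w, A) = 1/(-5 - 63) = 1/(-68) = -1/68)
sqrt((-7)**2 + N(q(-8), -7)) = sqrt((-7)**2 - 1/68) = sqrt(49 - 1/68) = sqrt(3331/68) = sqrt(56627)/34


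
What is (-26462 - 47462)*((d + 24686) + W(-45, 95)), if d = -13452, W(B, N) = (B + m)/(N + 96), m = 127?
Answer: -158624345024/191 ≈ -8.3049e+8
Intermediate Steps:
W(B, N) = (127 + B)/(96 + N) (W(B, N) = (B + 127)/(N + 96) = (127 + B)/(96 + N))
(-26462 - 47462)*((d + 24686) + W(-45, 95)) = (-26462 - 47462)*((-13452 + 24686) + (127 - 45)/(96 + 95)) = -73924*(11234 + 82/191) = -73924*2145776/191 = -158624345024/191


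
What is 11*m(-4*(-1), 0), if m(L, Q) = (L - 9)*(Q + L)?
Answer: -220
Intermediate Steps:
m(L, Q) = (-9 + L)*(L + Q)
11*m(-4*(-1), 0) = 11*((-4*(-1))**2 - (-36)*(-1) - 9*0 - 4*(-1)*0) = 11*(4**2 - 9*4 + 0 + 4*0) = 11*(16 - 36 + 0 + 0) = 11*(-20) = -220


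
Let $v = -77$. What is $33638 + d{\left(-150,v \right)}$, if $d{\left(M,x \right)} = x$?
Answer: $33561$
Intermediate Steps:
$33638 + d{\left(-150,v \right)} = 33638 - 77 = 33561$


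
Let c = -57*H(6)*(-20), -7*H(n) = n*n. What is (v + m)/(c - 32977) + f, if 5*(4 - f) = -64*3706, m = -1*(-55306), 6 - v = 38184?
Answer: 64490186836/1359395 ≈ 47440.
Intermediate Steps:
v = -38178 (v = 6 - 1*38184 = 6 - 38184 = -38178)
H(n) = -n²/7 (H(n) = -n*n/7 = -n²/7)
c = -41040/7 (c = -(-57)*6²/7*(-20) = -(-57)*36/7*(-20) = -57*(-36/7)*(-20) = (2052/7)*(-20) = -41040/7 ≈ -5862.9)
m = 55306
f = 237204/5 (f = 4 - (-64)*3706/5 = 4 - ⅕*(-237184) = 4 + 237184/5 = 237204/5 ≈ 47441.)
(v + m)/(c - 32977) + f = (-38178 + 55306)/(-41040/7 - 32977) + 237204/5 = 17128/(-271879/7) + 237204/5 = 17128*(-7/271879) + 237204/5 = -119896/271879 + 237204/5 = 64490186836/1359395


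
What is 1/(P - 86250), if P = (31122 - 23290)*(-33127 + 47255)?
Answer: 1/110564246 ≈ 9.0445e-9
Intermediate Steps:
P = 110650496 (P = 7832*14128 = 110650496)
1/(P - 86250) = 1/(110650496 - 86250) = 1/110564246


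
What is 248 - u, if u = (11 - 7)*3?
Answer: 236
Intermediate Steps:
u = 12 (u = 4*3 = 12)
248 - u = 248 - 1*12 = 248 - 12 = 236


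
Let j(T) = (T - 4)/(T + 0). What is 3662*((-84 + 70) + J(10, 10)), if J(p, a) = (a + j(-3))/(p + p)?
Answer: -1470293/30 ≈ -49010.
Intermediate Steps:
j(T) = (-4 + T)/T
J(p, a) = (7/3 + a)/(2*p) (J(p, a) = (a + (-4 - 3)/(-3))/(p + p) = (a - ⅓*(-7))/((2*p)) = (a + 7/3)*(1/(2*p)) = (7/3 + a)*(1/(2*p)) = (7/3 + a)/(2*p))
3662*((-84 + 70) + J(10, 10)) = 3662*((-84 + 70) + (⅙)*(7 + 3*10)/10) = 3662*(-14 + (⅙)*(⅒)*(7 + 30)) = 3662*(-14 + (⅙)*(⅒)*37) = 3662*(-14 + 37/60) = 3662*(-803/60) = -1470293/30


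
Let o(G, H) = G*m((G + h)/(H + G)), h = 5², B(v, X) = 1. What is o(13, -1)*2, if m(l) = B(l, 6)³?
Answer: 26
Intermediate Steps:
h = 25
m(l) = 1 (m(l) = 1³ = 1)
o(G, H) = G (o(G, H) = G*1 = G)
o(13, -1)*2 = 13*2 = 26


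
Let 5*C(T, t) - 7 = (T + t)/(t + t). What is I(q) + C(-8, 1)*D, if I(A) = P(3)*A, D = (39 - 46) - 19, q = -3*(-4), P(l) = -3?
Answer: -271/5 ≈ -54.200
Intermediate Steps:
q = 12
D = -26 (D = -7 - 19 = -26)
C(T, t) = 7/5 + (T + t)/(10*t) (C(T, t) = 7/5 + ((T + t)/(t + t))/5 = 7/5 + ((T + t)/((2*t)))/5 = 7/5 + ((T + t)*(1/(2*t)))/5 = 7/5 + ((T + t)/(2*t))/5 = 7/5 + (T + t)/(10*t))
I(A) = -3*A
I(q) + C(-8, 1)*D = -3*12 + ((⅒)*(-8 + 15*1)/1)*(-26) = -36 + ((⅒)*1*(-8 + 15))*(-26) = -36 + ((⅒)*1*7)*(-26) = -36 + (7/10)*(-26) = -36 - 91/5 = -271/5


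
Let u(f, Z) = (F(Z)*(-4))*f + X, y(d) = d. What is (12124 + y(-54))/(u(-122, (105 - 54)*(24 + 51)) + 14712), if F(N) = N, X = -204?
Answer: 6035/940554 ≈ 0.0064164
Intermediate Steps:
u(f, Z) = -204 - 4*Z*f (u(f, Z) = (Z*(-4))*f - 204 = (-4*Z)*f - 204 = -4*Z*f - 204 = -204 - 4*Z*f)
(12124 + y(-54))/(u(-122, (105 - 54)*(24 + 51)) + 14712) = (12124 - 54)/((-204 - 4*(105 - 54)*(24 + 51)*(-122)) + 14712) = 12070/((-204 - 4*51*75*(-122)) + 14712) = 12070/((-204 - 4*3825*(-122)) + 14712) = 12070/((-204 + 1866600) + 14712) = 12070/(1866396 + 14712) = 12070/1881108 = 12070*(1/1881108) = 6035/940554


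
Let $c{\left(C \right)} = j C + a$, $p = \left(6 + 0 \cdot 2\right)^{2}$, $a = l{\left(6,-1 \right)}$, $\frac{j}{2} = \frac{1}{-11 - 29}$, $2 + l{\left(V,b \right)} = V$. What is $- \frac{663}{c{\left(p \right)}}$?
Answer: $- \frac{3315}{11} \approx -301.36$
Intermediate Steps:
$l{\left(V,b \right)} = -2 + V$
$j = - \frac{1}{20}$ ($j = \frac{2}{-11 - 29} = \frac{2}{-40} = 2 \left(- \frac{1}{40}\right) = - \frac{1}{20} \approx -0.05$)
$a = 4$ ($a = -2 + 6 = 4$)
$p = 36$ ($p = \left(6 + 0\right)^{2} = 6^{2} = 36$)
$c{\left(C \right)} = 4 - \frac{C}{20}$ ($c{\left(C \right)} = - \frac{C}{20} + 4 = 4 - \frac{C}{20}$)
$- \frac{663}{c{\left(p \right)}} = - \frac{663}{4 - \frac{9}{5}} = - \frac{663}{\frac{11}{5}} = \left(-663\right) \frac{5}{11} = - \frac{3315}{11}$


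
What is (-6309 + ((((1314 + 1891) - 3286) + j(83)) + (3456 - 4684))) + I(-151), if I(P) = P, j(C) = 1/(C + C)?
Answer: -1289653/166 ≈ -7769.0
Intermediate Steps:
j(C) = 1/(2*C)
(-6309 + ((((1314 + 1891) - 3286) + j(83)) + (3456 - 4684))) + I(-151) = (-6309 + ((((1314 + 1891) - 3286) + (½)/83) + (3456 - 4684))) - 151 = (-6309 + (((3205 - 3286) + (½)*(1/83)) - 1228)) - 151 = (-6309 + ((-81 + 1/166) - 1228)) - 151 = (-6309 + (-13445/166 - 1228)) - 151 = (-6309 - 217293/166) - 151 = -1264587/166 - 151 = -1289653/166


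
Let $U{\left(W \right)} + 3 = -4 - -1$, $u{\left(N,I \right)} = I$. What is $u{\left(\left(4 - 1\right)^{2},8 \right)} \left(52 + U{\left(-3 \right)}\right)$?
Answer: $368$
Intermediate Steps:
$U{\left(W \right)} = -6$ ($U{\left(W \right)} = -3 - 3 = -6$)
$u{\left(\left(4 - 1\right)^{2},8 \right)} \left(52 + U{\left(-3 \right)}\right) = 8 \left(52 - 6\right) = 8 \cdot 46 = 368$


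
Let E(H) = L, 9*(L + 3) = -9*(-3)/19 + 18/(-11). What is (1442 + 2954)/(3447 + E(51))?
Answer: 918764/719791 ≈ 1.2764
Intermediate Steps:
L = -632/209 (L = -3 + (-9*(-3)/19 + 18/(-11))/9 = -3 + (27*(1/19) + 18*(-1/11))/9 = -3 + (27/19 - 18/11)/9 = -3 + (1/9)*(-45/209) = -3 - 5/209 = -632/209 ≈ -3.0239)
E(H) = -632/209
(1442 + 2954)/(3447 + E(51)) = (1442 + 2954)/(3447 - 632/209) = 4396/(719791/209) = 4396*(209/719791) = 918764/719791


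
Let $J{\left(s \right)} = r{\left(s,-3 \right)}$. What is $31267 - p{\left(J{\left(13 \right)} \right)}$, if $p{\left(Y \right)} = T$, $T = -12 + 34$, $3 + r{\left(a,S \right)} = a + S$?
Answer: $31245$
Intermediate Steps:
$r{\left(a,S \right)} = -3 + S + a$ ($r{\left(a,S \right)} = -3 + \left(a + S\right) = -3 + \left(S + a\right) = -3 + S + a$)
$J{\left(s \right)} = -6 + s$ ($J{\left(s \right)} = -3 - 3 + s = -6 + s$)
$T = 22$
$p{\left(Y \right)} = 22$
$31267 - p{\left(J{\left(13 \right)} \right)} = 31267 - 22 = 31245$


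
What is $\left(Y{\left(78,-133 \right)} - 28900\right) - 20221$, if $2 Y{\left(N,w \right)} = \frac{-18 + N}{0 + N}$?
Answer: $- \frac{638568}{13} \approx -49121.0$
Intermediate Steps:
$Y{\left(N,w \right)} = \frac{-18 + N}{2 N}$ ($Y{\left(N,w \right)} = \frac{\left(-18 + N\right) \frac{1}{0 + N}}{2} = \frac{\left(-18 + N\right) \frac{1}{N}}{2} = \frac{\frac{1}{N} \left(-18 + N\right)}{2} = \frac{-18 + N}{2 N}$)
$\left(Y{\left(78,-133 \right)} - 28900\right) - 20221 = \left(\frac{-18 + 78}{2 \cdot 78} - 28900\right) - 20221 = \left(\frac{1}{2} \cdot \frac{1}{78} \cdot 60 - 28900\right) - 20221 = \left(\frac{5}{13} - 28900\right) - 20221 = - \frac{375695}{13} - 20221 = - \frac{638568}{13}$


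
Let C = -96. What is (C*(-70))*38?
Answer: 255360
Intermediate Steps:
(C*(-70))*38 = -96*(-70)*38 = 6720*38 = 255360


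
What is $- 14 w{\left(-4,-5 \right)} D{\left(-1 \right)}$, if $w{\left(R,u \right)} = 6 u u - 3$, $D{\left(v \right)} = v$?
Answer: $2058$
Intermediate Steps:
$w{\left(R,u \right)} = -3 + 6 u^{2}$ ($w{\left(R,u \right)} = 6 u^{2} - 3 = -3 + 6 u^{2}$)
$- 14 w{\left(-4,-5 \right)} D{\left(-1 \right)} = - 14 \left(-3 + 6 \left(-5\right)^{2}\right) \left(-1\right) = - 14 \left(-3 + 6 \cdot 25\right) \left(-1\right) = - 14 \left(-3 + 150\right) \left(-1\right) = \left(-14\right) 147 \left(-1\right) = \left(-2058\right) \left(-1\right) = 2058$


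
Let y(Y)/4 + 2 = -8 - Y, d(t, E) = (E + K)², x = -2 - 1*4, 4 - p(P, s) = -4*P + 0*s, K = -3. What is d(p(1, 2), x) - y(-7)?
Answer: 93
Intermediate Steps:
p(P, s) = 4 + 4*P (p(P, s) = 4 - (-4*P + 0*s) = 4 - (-4*P + 0) = 4 - (-4)*P = 4 + 4*P)
x = -6 (x = -2 - 4 = -6)
d(t, E) = (-3 + E)² (d(t, E) = (E - 3)² = (-3 + E)²)
y(Y) = -40 - 4*Y (y(Y) = -8 + 4*(-8 - Y) = -8 + (-32 - 4*Y) = -40 - 4*Y)
d(p(1, 2), x) - y(-7) = (-3 - 6)² - (-40 - 4*(-7)) = (-9)² - (-40 + 28) = 81 - 1*(-12) = 81 + 12 = 93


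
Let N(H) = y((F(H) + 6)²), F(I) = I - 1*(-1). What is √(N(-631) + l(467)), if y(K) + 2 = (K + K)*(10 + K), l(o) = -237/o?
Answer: √66132245452987351/467 ≈ 5.5067e+5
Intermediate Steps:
F(I) = 1 + I (F(I) = I + 1 = 1 + I)
y(K) = -2 + 2*K*(10 + K) (y(K) = -2 + (K + K)*(10 + K) = -2 + (2*K)*(10 + K) = -2 + 2*K*(10 + K))
N(H) = -2 + 2*(7 + H)⁴ + 20*(7 + H)² (N(H) = -2 + 2*(((1 + H) + 6)²)² + 20*((1 + H) + 6)² = -2 + 2*((7 + H)²)² + 20*(7 + H)² = -2 + 2*(7 + H)⁴ + 20*(7 + H)²)
√(N(-631) + l(467)) = √((-2 + 2*(7 - 631)⁴ + 20*(7 - 631)²) - 237/467) = √((-2 + 2*(-624)⁴ + 20*(-624)²) - 237*1/467) = √((-2 + 2*151613669376 + 20*389376) - 237/467) = √((-2 + 303227338752 + 7787520) - 237/467) = √(303235126270 - 237/467) = √(141610803967853/467) = √66132245452987351/467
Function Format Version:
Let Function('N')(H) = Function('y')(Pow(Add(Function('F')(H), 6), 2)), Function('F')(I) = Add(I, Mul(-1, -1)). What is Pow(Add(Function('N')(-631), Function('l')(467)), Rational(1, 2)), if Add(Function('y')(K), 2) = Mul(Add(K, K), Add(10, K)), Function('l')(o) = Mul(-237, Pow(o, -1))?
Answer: Mul(Rational(1, 467), Pow(66132245452987351, Rational(1, 2))) ≈ 5.5067e+5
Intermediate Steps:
Function('F')(I) = Add(1, I) (Function('F')(I) = Add(I, 1) = Add(1, I))
Function('y')(K) = Add(-2, Mul(2, K, Add(10, K))) (Function('y')(K) = Add(-2, Mul(Add(K, K), Add(10, K))) = Add(-2, Mul(Mul(2, K), Add(10, K))) = Add(-2, Mul(2, K, Add(10, K))))
Function('N')(H) = Add(-2, Mul(2, Pow(Add(7, H), 4)), Mul(20, Pow(Add(7, H), 2))) (Function('N')(H) = Add(-2, Mul(2, Pow(Pow(Add(Add(1, H), 6), 2), 2)), Mul(20, Pow(Add(Add(1, H), 6), 2))) = Add(-2, Mul(2, Pow(Pow(Add(7, H), 2), 2)), Mul(20, Pow(Add(7, H), 2))) = Add(-2, Mul(2, Pow(Add(7, H), 4)), Mul(20, Pow(Add(7, H), 2))))
Pow(Add(Function('N')(-631), Function('l')(467)), Rational(1, 2)) = Pow(Add(Add(-2, Mul(2, Pow(Add(7, -631), 4)), Mul(20, Pow(Add(7, -631), 2))), Mul(-237, Pow(467, -1))), Rational(1, 2)) = Pow(Add(Add(-2, Mul(2, Pow(-624, 4)), Mul(20, Pow(-624, 2))), Mul(-237, Rational(1, 467))), Rational(1, 2)) = Pow(Add(Add(-2, Mul(2, 151613669376), Mul(20, 389376)), Rational(-237, 467)), Rational(1, 2)) = Pow(Add(Add(-2, 303227338752, 7787520), Rational(-237, 467)), Rational(1, 2)) = Pow(Add(303235126270, Rational(-237, 467)), Rational(1, 2)) = Pow(Rational(141610803967853, 467), Rational(1, 2)) = Mul(Rational(1, 467), Pow(66132245452987351, Rational(1, 2)))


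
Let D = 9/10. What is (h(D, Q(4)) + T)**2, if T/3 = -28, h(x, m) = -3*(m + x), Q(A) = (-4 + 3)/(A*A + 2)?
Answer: 1684804/225 ≈ 7488.0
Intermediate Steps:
D = 9/10 (D = 9*(1/10) = 9/10 ≈ 0.90000)
Q(A) = -1/(2 + A**2) (Q(A) = -1/(A**2 + 2) = -1/(2 + A**2))
h(x, m) = -3*m - 3*x
T = -84 (T = 3*(-28) = -84)
(h(D, Q(4)) + T)**2 = ((-(-3)/(2 + 4**2) - 3*9/10) - 84)**2 = ((-(-3)/(2 + 16) - 27/10) - 84)**2 = ((-(-3)/18 - 27/10) - 84)**2 = ((-3*(-1/18) - 27/10) - 84)**2 = ((1/6 - 27/10) - 84)**2 = (-38/15 - 84)**2 = (-1298/15)**2 = 1684804/225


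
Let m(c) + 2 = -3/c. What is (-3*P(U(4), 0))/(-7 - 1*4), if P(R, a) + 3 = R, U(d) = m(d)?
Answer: -69/44 ≈ -1.5682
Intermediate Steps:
m(c) = -2 - 3/c
U(d) = -2 - 3/d
P(R, a) = -3 + R
(-3*P(U(4), 0))/(-7 - 1*4) = (-3*(-3 + (-2 - 3/4)))/(-7 - 1*4) = (-3*(-3 + (-2 - 3*¼)))/(-7 - 4) = -3*(-3 + (-2 - ¾))/(-11) = -3*(-3 - 11/4)*(-1/11) = -3*(-23/4)*(-1/11) = (69/4)*(-1/11) = -69/44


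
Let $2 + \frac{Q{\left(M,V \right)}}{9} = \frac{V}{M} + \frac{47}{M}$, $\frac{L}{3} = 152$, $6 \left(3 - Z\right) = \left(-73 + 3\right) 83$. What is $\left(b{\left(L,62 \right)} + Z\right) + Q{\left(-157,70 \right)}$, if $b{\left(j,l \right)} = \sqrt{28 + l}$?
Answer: $\frac{445861}{471} + 3 \sqrt{10} \approx 956.11$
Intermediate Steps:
$Z = \frac{2914}{3}$ ($Z = 3 - \frac{\left(-73 + 3\right) 83}{6} = 3 - \frac{\left(-70\right) 83}{6} = 3 - - \frac{2905}{3} = 3 + \frac{2905}{3} = \frac{2914}{3} \approx 971.33$)
$L = 456$ ($L = 3 \cdot 152 = 456$)
$Q{\left(M,V \right)} = -18 + \frac{423}{M} + \frac{9 V}{M}$ ($Q{\left(M,V \right)} = -18 + 9 \left(\frac{V}{M} + \frac{47}{M}\right) = -18 + 9 \left(\frac{47}{M} + \frac{V}{M}\right) = -18 + \left(\frac{423}{M} + \frac{9 V}{M}\right) = -18 + \frac{423}{M} + \frac{9 V}{M}$)
$\left(b{\left(L,62 \right)} + Z\right) + Q{\left(-157,70 \right)} = \left(\sqrt{28 + 62} + \frac{2914}{3}\right) + \frac{9 \left(47 + 70 - -314\right)}{-157} = \left(\sqrt{90} + \frac{2914}{3}\right) + 9 \left(- \frac{1}{157}\right) \left(47 + 70 + 314\right) = \left(3 \sqrt{10} + \frac{2914}{3}\right) + 9 \left(- \frac{1}{157}\right) 431 = \left(\frac{2914}{3} + 3 \sqrt{10}\right) - \frac{3879}{157} = \frac{445861}{471} + 3 \sqrt{10}$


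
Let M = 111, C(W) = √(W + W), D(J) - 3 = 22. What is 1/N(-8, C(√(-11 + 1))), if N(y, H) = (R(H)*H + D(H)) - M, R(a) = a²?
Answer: -1/(86 - 4*I*2^(¼)*5^(¾)*√I) ≈ -0.010147 - 0.0011736*I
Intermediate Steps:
D(J) = 25 (D(J) = 3 + 22 = 25)
C(W) = √2*√W (C(W) = √(2*W) = √2*√W)
N(y, H) = -86 + H³ (N(y, H) = (H²*H + 25) - 1*111 = (H³ + 25) - 111 = (25 + H³) - 111 = -86 + H³)
1/N(-8, C(√(-11 + 1))) = 1/(-86 + (√2*√(√(-11 + 1)))³) = 1/(-86 + (√2*√(√(-10)))³) = 1/(-86 + (√2*√(I*√10))³) = 1/(-86 + (√2*(10^(¼)*√I))³) = 1/(-86 + (2^(¾)*5^(¼)*√I)³) = 1/(-86 + 4*2^(¼)*5^(¾)*I^(3/2))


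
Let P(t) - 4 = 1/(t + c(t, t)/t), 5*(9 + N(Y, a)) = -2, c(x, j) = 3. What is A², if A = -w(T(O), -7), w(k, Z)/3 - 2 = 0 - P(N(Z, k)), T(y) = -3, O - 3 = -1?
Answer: 168974001/5216656 ≈ 32.391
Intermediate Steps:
O = 2 (O = 3 - 1 = 2)
N(Y, a) = -47/5 (N(Y, a) = -9 + (⅕)*(-2) = -9 - ⅖ = -47/5)
P(t) = 4 + 1/(t + 3/t)
w(k, Z) = -12999/2284 (w(k, Z) = 6 + 3*(0 - (12 - 47/5 + 4*(-47/5)²)/(3 + (-47/5)²)) = 6 + 3*(0 - (12 - 47/5 + 4*(2209/25))/(3 + 2209/25)) = 6 + 3*(0 - (12 - 47/5 + 8836/25)/2284/25) = 6 + 3*(0 - 25*8901/(2284*25)) = 6 + 3*(0 - 1*8901/2284) = 6 + 3*(0 - 8901/2284) = 6 + 3*(-8901/2284) = 6 - 26703/2284 = -12999/2284)
A = 12999/2284 (A = -1*(-12999/2284) = 12999/2284 ≈ 5.6913)
A² = (12999/2284)² = 168974001/5216656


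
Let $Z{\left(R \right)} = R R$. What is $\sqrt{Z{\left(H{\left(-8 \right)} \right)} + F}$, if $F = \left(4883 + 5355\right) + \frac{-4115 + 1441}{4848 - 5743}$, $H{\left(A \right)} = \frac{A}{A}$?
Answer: $\frac{\sqrt{8204088205}}{895} \approx 101.2$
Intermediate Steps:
$H{\left(A \right)} = 1$
$Z{\left(R \right)} = R^{2}$
$F = \frac{9165684}{895}$ ($F = 10238 - \frac{2674}{-895} = 10238 - - \frac{2674}{895} = 10238 + \frac{2674}{895} = \frac{9165684}{895} \approx 10241.0$)
$\sqrt{Z{\left(H{\left(-8 \right)} \right)} + F} = \sqrt{1^{2} + \frac{9165684}{895}} = \sqrt{1 + \frac{9165684}{895}} = \sqrt{\frac{9166579}{895}} = \frac{\sqrt{8204088205}}{895}$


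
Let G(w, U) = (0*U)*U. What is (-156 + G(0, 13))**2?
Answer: 24336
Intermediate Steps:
G(w, U) = 0 (G(w, U) = 0*U = 0)
(-156 + G(0, 13))**2 = (-156 + 0)**2 = (-156)**2 = 24336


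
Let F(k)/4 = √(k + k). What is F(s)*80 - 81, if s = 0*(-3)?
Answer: -81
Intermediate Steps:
s = 0
F(k) = 4*√2*√k (F(k) = 4*√(k + k) = 4*√(2*k) = 4*(√2*√k) = 4*√2*√k)
F(s)*80 - 81 = (4*√2*√0)*80 - 81 = (4*√2*0)*80 - 81 = 0*80 - 81 = 0 - 81 = -81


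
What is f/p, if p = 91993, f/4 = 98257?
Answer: 393028/91993 ≈ 4.2724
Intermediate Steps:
f = 393028 (f = 4*98257 = 393028)
f/p = 393028/91993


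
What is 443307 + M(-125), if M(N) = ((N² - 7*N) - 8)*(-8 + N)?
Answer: -1750129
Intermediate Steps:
M(N) = (-8 + N)*(-8 + N² - 7*N) (M(N) = (-8 + N² - 7*N)*(-8 + N) = (-8 + N)*(-8 + N² - 7*N))
443307 + M(-125) = 443307 + (64 + (-125)³ - 15*(-125)² + 48*(-125)) = 443307 + (64 - 1953125 - 15*15625 - 6000) = 443307 + (64 - 1953125 - 234375 - 6000) = 443307 - 2193436 = -1750129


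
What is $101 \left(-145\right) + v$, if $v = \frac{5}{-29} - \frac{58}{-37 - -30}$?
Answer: $- \frac{2971288}{203} \approx -14637.0$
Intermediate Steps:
$v = \frac{1647}{203}$ ($v = 5 \left(- \frac{1}{29}\right) - \frac{58}{-37 + 30} = - \frac{5}{29} - \frac{58}{-7} = - \frac{5}{29} - - \frac{58}{7} = - \frac{5}{29} + \frac{58}{7} = \frac{1647}{203} \approx 8.1133$)
$101 \left(-145\right) + v = 101 \left(-145\right) + \frac{1647}{203} = -14645 + \frac{1647}{203} = - \frac{2971288}{203}$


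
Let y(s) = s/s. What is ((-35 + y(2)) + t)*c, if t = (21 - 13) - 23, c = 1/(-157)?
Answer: 49/157 ≈ 0.31210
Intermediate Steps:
y(s) = 1
c = -1/157 ≈ -0.0063694
t = -15 (t = 8 - 23 = -15)
((-35 + y(2)) + t)*c = ((-35 + 1) - 15)*(-1/157) = (-34 - 15)*(-1/157) = -49*(-1/157) = 49/157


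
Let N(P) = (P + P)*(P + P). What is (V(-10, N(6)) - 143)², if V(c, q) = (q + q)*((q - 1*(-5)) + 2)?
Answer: 1878789025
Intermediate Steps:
N(P) = 4*P² (N(P) = (2*P)*(2*P) = 4*P²)
V(c, q) = 2*q*(7 + q) (V(c, q) = (2*q)*((q + 5) + 2) = (2*q)*((5 + q) + 2) = (2*q)*(7 + q) = 2*q*(7 + q))
(V(-10, N(6)) - 143)² = (2*(4*6²)*(7 + 4*6²) - 143)² = (2*(4*36)*(7 + 4*36) - 143)² = (2*144*(7 + 144) - 143)² = (2*144*151 - 143)² = (43488 - 143)² = 43345² = 1878789025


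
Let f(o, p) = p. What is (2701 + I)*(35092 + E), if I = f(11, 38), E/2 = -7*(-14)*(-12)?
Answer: 89674860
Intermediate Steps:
E = -2352 (E = 2*(-7*(-14)*(-12)) = 2*(98*(-12)) = 2*(-1176) = -2352)
I = 38
(2701 + I)*(35092 + E) = (2701 + 38)*(35092 - 2352) = 2739*32740 = 89674860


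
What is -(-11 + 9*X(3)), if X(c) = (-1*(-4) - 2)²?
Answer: -25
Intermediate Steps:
X(c) = 4 (X(c) = (4 - 2)² = 2² = 4)
-(-11 + 9*X(3)) = -(-11 + 9*4) = -(-11 + 36) = -1*25 = -25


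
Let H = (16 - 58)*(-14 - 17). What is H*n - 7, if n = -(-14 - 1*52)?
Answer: 85925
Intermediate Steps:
n = 66 (n = -(-14 - 52) = -1*(-66) = 66)
H = 1302 (H = -42*(-31) = 1302)
H*n - 7 = 1302*66 - 7 = 85932 - 7 = 85925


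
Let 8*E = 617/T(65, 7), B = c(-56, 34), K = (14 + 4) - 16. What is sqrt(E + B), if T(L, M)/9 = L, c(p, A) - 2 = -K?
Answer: sqrt(80210)/780 ≈ 0.36309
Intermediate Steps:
K = 2 (K = 18 - 16 = 2)
c(p, A) = 0 (c(p, A) = 2 - 1*2 = 2 - 2 = 0)
B = 0
T(L, M) = 9*L
E = 617/4680 (E = (617/((9*65)))/8 = (617/585)/8 = (617*(1/585))/8 = (1/8)*(617/585) = 617/4680 ≈ 0.13184)
sqrt(E + B) = sqrt(617/4680 + 0) = sqrt(617/4680) = sqrt(80210)/780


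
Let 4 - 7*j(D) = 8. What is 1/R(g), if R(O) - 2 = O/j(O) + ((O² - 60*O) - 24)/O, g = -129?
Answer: 172/6697 ≈ 0.025683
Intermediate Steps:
j(D) = -4/7 (j(D) = 4/7 - ⅐*8 = 4/7 - 8/7 = -4/7)
R(O) = 2 - 7*O/4 + (-24 + O² - 60*O)/O (R(O) = 2 + (O/(-4/7) + ((O² - 60*O) - 24)/O) = 2 + (O*(-7/4) + (-24 + O² - 60*O)/O) = 2 + (-7*O/4 + (-24 + O² - 60*O)/O) = 2 - 7*O/4 + (-24 + O² - 60*O)/O)
1/R(g) = 1/(-58 - 24/(-129) - ¾*(-129)) = 1/(-58 - 24*(-1/129) + 387/4) = 1/(-58 + 8/43 + 387/4) = 1/(6697/172) = 172/6697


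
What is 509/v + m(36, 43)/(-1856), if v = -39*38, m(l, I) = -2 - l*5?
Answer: -168745/687648 ≈ -0.24539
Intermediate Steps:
m(l, I) = -2 - 5*l
v = -1482
509/v + m(36, 43)/(-1856) = 509/(-1482) + (-2 - 5*36)/(-1856) = 509*(-1/1482) + (-2 - 180)*(-1/1856) = -509/1482 - 182*(-1/1856) = -509/1482 + 91/928 = -168745/687648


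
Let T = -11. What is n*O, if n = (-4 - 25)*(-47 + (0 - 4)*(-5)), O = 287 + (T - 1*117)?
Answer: 124497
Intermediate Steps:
O = 159 (O = 287 + (-11 - 1*117) = 287 + (-11 - 117) = 287 - 128 = 159)
n = 783 (n = -29*(-47 - 4*(-5)) = -29*(-47 + 20) = -29*(-27) = 783)
n*O = 783*159 = 124497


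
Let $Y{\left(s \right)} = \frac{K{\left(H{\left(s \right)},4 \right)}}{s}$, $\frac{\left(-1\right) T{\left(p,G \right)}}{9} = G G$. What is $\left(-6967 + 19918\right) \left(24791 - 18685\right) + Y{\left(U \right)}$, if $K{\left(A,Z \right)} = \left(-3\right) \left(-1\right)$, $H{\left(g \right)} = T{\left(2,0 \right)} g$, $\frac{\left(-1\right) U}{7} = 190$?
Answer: $\frac{105174811977}{1330} \approx 7.9079 \cdot 10^{7}$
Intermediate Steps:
$T{\left(p,G \right)} = - 9 G^{2}$ ($T{\left(p,G \right)} = - 9 G G = - 9 G^{2}$)
$U = -1330$ ($U = \left(-7\right) 190 = -1330$)
$H{\left(g \right)} = 0$ ($H{\left(g \right)} = - 9 \cdot 0^{2} g = \left(-9\right) 0 g = 0 g = 0$)
$K{\left(A,Z \right)} = 3$
$Y{\left(s \right)} = \frac{3}{s}$
$\left(-6967 + 19918\right) \left(24791 - 18685\right) + Y{\left(U \right)} = \left(-6967 + 19918\right) \left(24791 - 18685\right) + \frac{3}{-1330} = 12951 \cdot 6106 + 3 \left(- \frac{1}{1330}\right) = 79078806 - \frac{3}{1330} = \frac{105174811977}{1330}$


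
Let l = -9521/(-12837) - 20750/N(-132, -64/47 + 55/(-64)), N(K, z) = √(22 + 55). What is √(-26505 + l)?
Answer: √(-214012341213132 - 2175958149750*√77)/89859 ≈ 169.91*I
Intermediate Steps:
N(K, z) = √77
l = 9521/12837 - 20750*√77/77 (l = -9521/(-12837) - 20750*√77/77 = -9521*(-1/12837) - 20750*√77/77 = 9521/12837 - 20750*√77/77 ≈ -2363.9)
√(-26505 + l) = √(-26505 + (9521/12837 - 20750*√77/77)) = √(-340235164/12837 - 20750*√77/77)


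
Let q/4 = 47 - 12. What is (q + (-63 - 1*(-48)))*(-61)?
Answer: -7625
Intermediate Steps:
q = 140 (q = 4*(47 - 12) = 4*35 = 140)
(q + (-63 - 1*(-48)))*(-61) = (140 + (-63 - 1*(-48)))*(-61) = (140 + (-63 + 48))*(-61) = (140 - 15)*(-61) = 125*(-61) = -7625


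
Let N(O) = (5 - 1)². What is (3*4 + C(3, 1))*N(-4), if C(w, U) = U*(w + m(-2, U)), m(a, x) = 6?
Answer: 336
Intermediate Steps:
N(O) = 16 (N(O) = 4² = 16)
C(w, U) = U*(6 + w) (C(w, U) = U*(w + 6) = U*(6 + w))
(3*4 + C(3, 1))*N(-4) = (3*4 + 1*(6 + 3))*16 = (12 + 1*9)*16 = (12 + 9)*16 = 21*16 = 336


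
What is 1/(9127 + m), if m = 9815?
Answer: 1/18942 ≈ 5.2793e-5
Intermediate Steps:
1/(9127 + m) = 1/(9127 + 9815) = 1/18942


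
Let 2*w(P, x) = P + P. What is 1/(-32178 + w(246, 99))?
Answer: -1/31932 ≈ -3.1317e-5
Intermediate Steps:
w(P, x) = P (w(P, x) = (P + P)/2 = (2*P)/2 = P)
1/(-32178 + w(246, 99)) = 1/(-32178 + 246) = 1/(-31932) = -1/31932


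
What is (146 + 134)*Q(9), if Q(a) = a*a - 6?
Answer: 21000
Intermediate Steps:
Q(a) = -6 + a**2 (Q(a) = a**2 - 6 = -6 + a**2)
(146 + 134)*Q(9) = (146 + 134)*(-6 + 9**2) = 280*(-6 + 81) = 280*75 = 21000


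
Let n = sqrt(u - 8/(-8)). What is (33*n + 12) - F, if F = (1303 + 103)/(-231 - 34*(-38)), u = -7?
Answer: 11326/1061 + 33*I*sqrt(6) ≈ 10.675 + 80.833*I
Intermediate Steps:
n = I*sqrt(6) (n = sqrt(-7 - 8/(-8)) = sqrt(-7 - 8*(-1/8)) = sqrt(-7 + 1) = sqrt(-6) = I*sqrt(6) ≈ 2.4495*I)
F = 1406/1061 (F = 1406/(-231 + 1292) = 1406/1061 ≈ 1.3252)
(33*n + 12) - F = (33*(I*sqrt(6)) + 12) - 1*1406/1061 = (33*I*sqrt(6) + 12) - 1406/1061 = (12 + 33*I*sqrt(6)) - 1406/1061 = 11326/1061 + 33*I*sqrt(6)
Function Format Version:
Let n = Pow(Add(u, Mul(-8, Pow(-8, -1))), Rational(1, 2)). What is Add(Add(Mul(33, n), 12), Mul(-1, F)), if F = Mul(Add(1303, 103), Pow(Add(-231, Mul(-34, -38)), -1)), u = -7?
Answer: Add(Rational(11326, 1061), Mul(33, I, Pow(6, Rational(1, 2)))) ≈ Add(10.675, Mul(80.833, I))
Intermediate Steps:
n = Mul(I, Pow(6, Rational(1, 2))) (n = Pow(Add(-7, Mul(-8, Pow(-8, -1))), Rational(1, 2)) = Pow(Add(-7, Mul(-8, Rational(-1, 8))), Rational(1, 2)) = Pow(Add(-7, 1), Rational(1, 2)) = Pow(-6, Rational(1, 2)) = Mul(I, Pow(6, Rational(1, 2))) ≈ Mul(2.4495, I))
F = Rational(1406, 1061) (F = Mul(1406, Pow(Add(-231, 1292), -1)) = Mul(1406, Pow(1061, -1)) = Mul(1406, Rational(1, 1061)) = Rational(1406, 1061) ≈ 1.3252)
Add(Add(Mul(33, n), 12), Mul(-1, F)) = Add(Add(Mul(33, Mul(I, Pow(6, Rational(1, 2)))), 12), Mul(-1, Rational(1406, 1061))) = Add(Add(Mul(33, I, Pow(6, Rational(1, 2))), 12), Rational(-1406, 1061)) = Add(Add(12, Mul(33, I, Pow(6, Rational(1, 2)))), Rational(-1406, 1061)) = Add(Rational(11326, 1061), Mul(33, I, Pow(6, Rational(1, 2))))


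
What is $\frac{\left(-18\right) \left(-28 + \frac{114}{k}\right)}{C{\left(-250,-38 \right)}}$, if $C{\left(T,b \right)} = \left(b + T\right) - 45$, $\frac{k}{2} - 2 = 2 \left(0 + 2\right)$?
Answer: $-1$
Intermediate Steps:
$k = 12$ ($k = 4 + 2 \cdot 2 \left(0 + 2\right) = 4 + 2 \cdot 2 \cdot 2 = 4 + 2 \cdot 4 = 4 + 8 = 12$)
$C{\left(T,b \right)} = -45 + T + b$ ($C{\left(T,b \right)} = \left(T + b\right) - 45 = -45 + T + b$)
$\frac{\left(-18\right) \left(-28 + \frac{114}{k}\right)}{C{\left(-250,-38 \right)}} = \frac{\left(-18\right) \left(-28 + \frac{114}{12}\right)}{-45 - 250 - 38} = \frac{\left(-18\right) \left(-28 + 114 \cdot \frac{1}{12}\right)}{-333} = - 18 \left(-28 + \frac{19}{2}\right) \left(- \frac{1}{333}\right) = \left(-18\right) \left(- \frac{37}{2}\right) \left(- \frac{1}{333}\right) = 333 \left(- \frac{1}{333}\right) = -1$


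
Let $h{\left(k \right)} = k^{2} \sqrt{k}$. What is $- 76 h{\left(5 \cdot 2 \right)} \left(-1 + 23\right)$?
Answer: $- 167200 \sqrt{10} \approx -5.2873 \cdot 10^{5}$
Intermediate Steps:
$h{\left(k \right)} = k^{\frac{5}{2}}$
$- 76 h{\left(5 \cdot 2 \right)} \left(-1 + 23\right) = - 76 \left(5 \cdot 2\right)^{\frac{5}{2}} \left(-1 + 23\right) = - 76 \cdot 10^{\frac{5}{2}} \cdot 22 = - 76 \cdot 100 \sqrt{10} \cdot 22 = - 7600 \sqrt{10} \cdot 22 = - 167200 \sqrt{10}$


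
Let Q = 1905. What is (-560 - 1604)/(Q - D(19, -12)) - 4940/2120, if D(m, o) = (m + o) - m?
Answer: -702883/203202 ≈ -3.4590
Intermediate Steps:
D(m, o) = o
(-560 - 1604)/(Q - D(19, -12)) - 4940/2120 = (-560 - 1604)/(1905 - 1*(-12)) - 4940/2120 = -2164/(1905 + 12) - 4940*1/2120 = -2164/1917 - 247/106 = -702883/203202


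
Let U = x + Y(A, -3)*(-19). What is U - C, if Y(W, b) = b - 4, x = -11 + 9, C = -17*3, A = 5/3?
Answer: 182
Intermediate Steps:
A = 5/3 (A = 5*(⅓) = 5/3 ≈ 1.6667)
C = -51
x = -2
Y(W, b) = -4 + b
U = 131 (U = -2 + (-4 - 3)*(-19) = -2 - 7*(-19) = -2 + 133 = 131)
U - C = 131 - 1*(-51) = 131 + 51 = 182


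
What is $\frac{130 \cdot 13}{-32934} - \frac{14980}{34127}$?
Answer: $- \frac{275512975}{561969309} \approx -0.49026$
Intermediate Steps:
$\frac{130 \cdot 13}{-32934} - \frac{14980}{34127} = 1690 \left(- \frac{1}{32934}\right) - \frac{14980}{34127} = - \frac{845}{16467} - \frac{14980}{34127} = - \frac{275512975}{561969309}$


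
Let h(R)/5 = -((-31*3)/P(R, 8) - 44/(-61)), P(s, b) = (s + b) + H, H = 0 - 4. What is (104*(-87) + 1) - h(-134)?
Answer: -14337149/1586 ≈ -9039.8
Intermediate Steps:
H = -4
P(s, b) = -4 + b + s (P(s, b) = (s + b) - 4 = (b + s) - 4 = -4 + b + s)
h(R) = -220/61 + 465/(4 + R) (h(R) = 5*(-((-31*3)/(-4 + 8 + R) - 44/(-61))) = 5*(-(-93/(4 + R) - 44*(-1/61))) = 5*(-(-93/(4 + R) + 44/61)) = 5*(-(44/61 - 93/(4 + R))) = 5*(-44/61 + 93/(4 + R)) = -220/61 + 465/(4 + R))
(104*(-87) + 1) - h(-134) = (104*(-87) + 1) - 5*(5497 - 44*(-134))/(61*(4 - 134)) = (-9048 + 1) - 5*(5497 + 5896)/(61*(-130)) = -9047 - 5*(-1)*11393/(61*130) = -9047 - 1*(-11393/1586) = -9047 + 11393/1586 = -14337149/1586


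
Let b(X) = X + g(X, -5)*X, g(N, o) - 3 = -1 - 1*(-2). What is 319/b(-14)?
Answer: -319/70 ≈ -4.5571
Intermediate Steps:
g(N, o) = 4 (g(N, o) = 3 + (-1 - 1*(-2)) = 3 + (-1 + 2) = 3 + 1 = 4)
b(X) = 5*X (b(X) = X + 4*X = 5*X)
319/b(-14) = 319/((5*(-14))) = 319/(-70) = 319*(-1/70) = -319/70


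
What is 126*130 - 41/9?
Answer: 147379/9 ≈ 16375.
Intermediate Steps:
126*130 - 41/9 = 16380 - 41*⅑ = 16380 - 41/9 = 147379/9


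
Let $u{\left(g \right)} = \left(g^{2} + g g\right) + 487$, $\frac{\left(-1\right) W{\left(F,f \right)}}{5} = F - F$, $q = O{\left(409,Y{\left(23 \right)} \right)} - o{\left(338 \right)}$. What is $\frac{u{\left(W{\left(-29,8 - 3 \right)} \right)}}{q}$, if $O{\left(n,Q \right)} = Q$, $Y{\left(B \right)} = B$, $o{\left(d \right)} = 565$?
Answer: $- \frac{487}{542} \approx -0.89852$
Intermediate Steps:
$q = -542$ ($q = 23 - 565 = -542$)
$W{\left(F,f \right)} = 0$ ($W{\left(F,f \right)} = - 5 \left(F - F\right) = \left(-5\right) 0 = 0$)
$u{\left(g \right)} = 487 + 2 g^{2}$ ($u{\left(g \right)} = \left(g^{2} + g^{2}\right) + 487 = 2 g^{2} + 487 = 487 + 2 g^{2}$)
$\frac{u{\left(W{\left(-29,8 - 3 \right)} \right)}}{q} = \frac{487 + 2 \cdot 0^{2}}{-542} = \left(487 + 2 \cdot 0\right) \left(- \frac{1}{542}\right) = \left(487 + 0\right) \left(- \frac{1}{542}\right) = 487 \left(- \frac{1}{542}\right) = - \frac{487}{542}$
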